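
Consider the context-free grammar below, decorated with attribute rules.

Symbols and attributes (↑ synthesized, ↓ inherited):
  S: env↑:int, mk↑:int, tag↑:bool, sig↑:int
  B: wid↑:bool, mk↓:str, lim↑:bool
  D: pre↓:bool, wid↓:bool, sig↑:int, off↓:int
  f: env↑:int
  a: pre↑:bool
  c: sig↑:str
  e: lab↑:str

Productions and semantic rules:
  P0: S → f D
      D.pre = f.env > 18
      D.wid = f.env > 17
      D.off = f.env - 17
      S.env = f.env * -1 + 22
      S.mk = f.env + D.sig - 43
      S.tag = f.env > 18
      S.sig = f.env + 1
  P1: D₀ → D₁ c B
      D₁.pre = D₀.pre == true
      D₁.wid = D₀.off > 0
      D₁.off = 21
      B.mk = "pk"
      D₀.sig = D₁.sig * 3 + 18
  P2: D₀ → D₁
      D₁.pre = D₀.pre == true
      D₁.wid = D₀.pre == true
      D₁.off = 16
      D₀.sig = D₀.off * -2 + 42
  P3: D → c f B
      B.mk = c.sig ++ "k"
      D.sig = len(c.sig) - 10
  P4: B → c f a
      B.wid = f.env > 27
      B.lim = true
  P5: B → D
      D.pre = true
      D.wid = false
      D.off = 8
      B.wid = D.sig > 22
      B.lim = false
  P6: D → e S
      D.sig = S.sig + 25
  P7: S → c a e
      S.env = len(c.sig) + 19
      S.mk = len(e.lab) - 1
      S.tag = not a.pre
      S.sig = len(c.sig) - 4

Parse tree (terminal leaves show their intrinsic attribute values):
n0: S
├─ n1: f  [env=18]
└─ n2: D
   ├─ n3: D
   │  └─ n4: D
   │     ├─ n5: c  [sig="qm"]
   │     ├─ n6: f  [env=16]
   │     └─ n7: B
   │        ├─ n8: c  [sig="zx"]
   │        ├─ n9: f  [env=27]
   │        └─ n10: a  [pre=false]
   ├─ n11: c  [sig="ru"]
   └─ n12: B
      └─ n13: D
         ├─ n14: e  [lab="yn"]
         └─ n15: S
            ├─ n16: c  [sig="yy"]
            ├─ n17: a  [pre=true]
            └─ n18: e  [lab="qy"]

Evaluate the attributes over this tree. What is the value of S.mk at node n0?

-7

1. n1.env = 18  [terminal]
2. n2.pre = false  [f.env > 18]
3. n2.wid = true  [f.env > 17]
4. n2.off = 1  [f.env - 17]
5. n3.pre = false  [D₀.pre == true]
6. n3.wid = true  [D₀.off > 0]
7. n3.off = 21  [21]
8. n4.pre = false  [D₀.pre == true]
9. n4.wid = false  [D₀.pre == true]
10. n4.off = 16  [16]
11. n5.sig = "qm"  [terminal]
12. n6.env = 16  [terminal]
13. n7.mk = "qmk"  [c.sig ++ "k"]
14. n8.sig = "zx"  [terminal]
15. n9.env = 27  [terminal]
16. n10.pre = false  [terminal]
17. n7.wid = false  [f.env > 27]
18. n7.lim = true  [true]
19. n4.sig = -8  [len(c.sig) - 10]
20. n3.sig = 0  [D₀.off * -2 + 42]
21. n11.sig = "ru"  [terminal]
22. n12.mk = "pk"  ["pk"]
23. n13.pre = true  [true]
24. n13.wid = false  [false]
25. n13.off = 8  [8]
26. n14.lab = "yn"  [terminal]
27. n16.sig = "yy"  [terminal]
28. n17.pre = true  [terminal]
29. n18.lab = "qy"  [terminal]
30. n15.env = 21  [len(c.sig) + 19]
31. n15.mk = 1  [len(e.lab) - 1]
32. n15.tag = false  [not a.pre]
33. n15.sig = -2  [len(c.sig) - 4]
34. n13.sig = 23  [S.sig + 25]
35. n12.wid = true  [D.sig > 22]
36. n12.lim = false  [false]
37. n2.sig = 18  [D₁.sig * 3 + 18]
38. n0.env = 4  [f.env * -1 + 22]
39. n0.mk = -7  [f.env + D.sig - 43]
40. n0.tag = false  [f.env > 18]
41. n0.sig = 19  [f.env + 1]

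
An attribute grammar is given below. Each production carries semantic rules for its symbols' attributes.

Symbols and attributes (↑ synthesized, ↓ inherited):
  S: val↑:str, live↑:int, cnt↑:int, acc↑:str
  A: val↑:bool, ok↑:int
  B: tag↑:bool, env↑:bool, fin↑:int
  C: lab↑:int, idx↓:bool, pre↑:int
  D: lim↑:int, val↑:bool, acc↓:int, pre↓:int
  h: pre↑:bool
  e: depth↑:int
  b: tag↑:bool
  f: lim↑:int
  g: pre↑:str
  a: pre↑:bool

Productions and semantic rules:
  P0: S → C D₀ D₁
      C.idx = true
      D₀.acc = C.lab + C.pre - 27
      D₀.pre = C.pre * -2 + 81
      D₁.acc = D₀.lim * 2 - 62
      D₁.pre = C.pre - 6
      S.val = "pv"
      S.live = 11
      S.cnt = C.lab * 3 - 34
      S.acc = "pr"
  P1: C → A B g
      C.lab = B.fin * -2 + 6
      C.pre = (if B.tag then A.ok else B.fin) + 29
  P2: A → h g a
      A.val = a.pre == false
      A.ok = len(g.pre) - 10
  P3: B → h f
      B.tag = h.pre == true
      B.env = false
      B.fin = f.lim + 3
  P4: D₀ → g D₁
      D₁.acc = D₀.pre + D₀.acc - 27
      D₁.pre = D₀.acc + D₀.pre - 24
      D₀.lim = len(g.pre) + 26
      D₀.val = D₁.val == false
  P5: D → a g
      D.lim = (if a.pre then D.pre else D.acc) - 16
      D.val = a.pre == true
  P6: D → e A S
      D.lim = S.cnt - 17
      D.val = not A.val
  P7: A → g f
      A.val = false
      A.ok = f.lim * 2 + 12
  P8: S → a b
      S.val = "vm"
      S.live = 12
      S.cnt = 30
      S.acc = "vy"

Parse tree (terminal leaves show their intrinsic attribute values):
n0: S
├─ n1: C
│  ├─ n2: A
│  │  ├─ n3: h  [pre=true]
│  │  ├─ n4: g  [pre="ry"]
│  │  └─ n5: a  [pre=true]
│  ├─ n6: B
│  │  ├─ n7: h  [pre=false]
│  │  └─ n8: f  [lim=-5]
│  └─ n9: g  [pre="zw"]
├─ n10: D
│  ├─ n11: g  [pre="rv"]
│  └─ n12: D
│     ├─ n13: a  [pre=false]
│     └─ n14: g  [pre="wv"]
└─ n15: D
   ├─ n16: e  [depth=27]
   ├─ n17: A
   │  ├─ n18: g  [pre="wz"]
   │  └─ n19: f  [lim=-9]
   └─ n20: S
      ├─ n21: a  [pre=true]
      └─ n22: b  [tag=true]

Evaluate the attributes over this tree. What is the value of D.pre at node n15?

21

1. n1.idx = true  [true]
2. n3.pre = true  [terminal]
3. n4.pre = "ry"  [terminal]
4. n5.pre = true  [terminal]
5. n2.val = false  [a.pre == false]
6. n2.ok = -8  [len(g.pre) - 10]
7. n7.pre = false  [terminal]
8. n8.lim = -5  [terminal]
9. n6.tag = false  [h.pre == true]
10. n6.env = false  [false]
11. n6.fin = -2  [f.lim + 3]
12. n9.pre = "zw"  [terminal]
13. n1.lab = 10  [B.fin * -2 + 6]
14. n1.pre = 27  [(if B.tag then A.ok else B.fin) + 29]
15. n10.acc = 10  [C.lab + C.pre - 27]
16. n10.pre = 27  [C.pre * -2 + 81]
17. n11.pre = "rv"  [terminal]
18. n12.acc = 10  [D₀.pre + D₀.acc - 27]
19. n12.pre = 13  [D₀.acc + D₀.pre - 24]
20. n13.pre = false  [terminal]
21. n14.pre = "wv"  [terminal]
22. n12.lim = -6  [(if a.pre then D.pre else D.acc) - 16]
23. n12.val = false  [a.pre == true]
24. n10.lim = 28  [len(g.pre) + 26]
25. n10.val = true  [D₁.val == false]
26. n15.acc = -6  [D₀.lim * 2 - 62]
27. n15.pre = 21  [C.pre - 6]
28. n16.depth = 27  [terminal]
29. n18.pre = "wz"  [terminal]
30. n19.lim = -9  [terminal]
31. n17.val = false  [false]
32. n17.ok = -6  [f.lim * 2 + 12]
33. n21.pre = true  [terminal]
34. n22.tag = true  [terminal]
35. n20.val = "vm"  ["vm"]
36. n20.live = 12  [12]
37. n20.cnt = 30  [30]
38. n20.acc = "vy"  ["vy"]
39. n15.lim = 13  [S.cnt - 17]
40. n15.val = true  [not A.val]
41. n0.val = "pv"  ["pv"]
42. n0.live = 11  [11]
43. n0.cnt = -4  [C.lab * 3 - 34]
44. n0.acc = "pr"  ["pr"]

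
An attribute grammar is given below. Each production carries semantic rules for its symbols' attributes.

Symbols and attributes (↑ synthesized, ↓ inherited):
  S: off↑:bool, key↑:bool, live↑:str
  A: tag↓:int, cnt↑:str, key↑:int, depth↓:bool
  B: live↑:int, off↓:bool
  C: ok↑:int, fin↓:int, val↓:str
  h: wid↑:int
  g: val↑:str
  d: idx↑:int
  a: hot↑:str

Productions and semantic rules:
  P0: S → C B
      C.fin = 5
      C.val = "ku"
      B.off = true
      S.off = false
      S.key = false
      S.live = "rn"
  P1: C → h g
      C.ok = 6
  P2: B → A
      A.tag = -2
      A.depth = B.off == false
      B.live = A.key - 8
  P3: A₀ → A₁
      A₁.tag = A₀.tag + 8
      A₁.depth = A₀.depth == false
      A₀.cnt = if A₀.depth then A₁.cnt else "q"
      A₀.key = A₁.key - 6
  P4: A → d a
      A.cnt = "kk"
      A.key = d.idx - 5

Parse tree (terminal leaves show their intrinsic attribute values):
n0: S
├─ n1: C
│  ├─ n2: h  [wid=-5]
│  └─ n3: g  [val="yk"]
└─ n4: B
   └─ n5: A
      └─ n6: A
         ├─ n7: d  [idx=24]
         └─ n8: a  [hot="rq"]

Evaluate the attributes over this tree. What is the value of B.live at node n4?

5

1. n1.fin = 5  [5]
2. n1.val = "ku"  ["ku"]
3. n2.wid = -5  [terminal]
4. n3.val = "yk"  [terminal]
5. n1.ok = 6  [6]
6. n4.off = true  [true]
7. n5.tag = -2  [-2]
8. n5.depth = false  [B.off == false]
9. n6.tag = 6  [A₀.tag + 8]
10. n6.depth = true  [A₀.depth == false]
11. n7.idx = 24  [terminal]
12. n8.hot = "rq"  [terminal]
13. n6.cnt = "kk"  ["kk"]
14. n6.key = 19  [d.idx - 5]
15. n5.cnt = "q"  [if A₀.depth then A₁.cnt else "q"]
16. n5.key = 13  [A₁.key - 6]
17. n4.live = 5  [A.key - 8]
18. n0.off = false  [false]
19. n0.key = false  [false]
20. n0.live = "rn"  ["rn"]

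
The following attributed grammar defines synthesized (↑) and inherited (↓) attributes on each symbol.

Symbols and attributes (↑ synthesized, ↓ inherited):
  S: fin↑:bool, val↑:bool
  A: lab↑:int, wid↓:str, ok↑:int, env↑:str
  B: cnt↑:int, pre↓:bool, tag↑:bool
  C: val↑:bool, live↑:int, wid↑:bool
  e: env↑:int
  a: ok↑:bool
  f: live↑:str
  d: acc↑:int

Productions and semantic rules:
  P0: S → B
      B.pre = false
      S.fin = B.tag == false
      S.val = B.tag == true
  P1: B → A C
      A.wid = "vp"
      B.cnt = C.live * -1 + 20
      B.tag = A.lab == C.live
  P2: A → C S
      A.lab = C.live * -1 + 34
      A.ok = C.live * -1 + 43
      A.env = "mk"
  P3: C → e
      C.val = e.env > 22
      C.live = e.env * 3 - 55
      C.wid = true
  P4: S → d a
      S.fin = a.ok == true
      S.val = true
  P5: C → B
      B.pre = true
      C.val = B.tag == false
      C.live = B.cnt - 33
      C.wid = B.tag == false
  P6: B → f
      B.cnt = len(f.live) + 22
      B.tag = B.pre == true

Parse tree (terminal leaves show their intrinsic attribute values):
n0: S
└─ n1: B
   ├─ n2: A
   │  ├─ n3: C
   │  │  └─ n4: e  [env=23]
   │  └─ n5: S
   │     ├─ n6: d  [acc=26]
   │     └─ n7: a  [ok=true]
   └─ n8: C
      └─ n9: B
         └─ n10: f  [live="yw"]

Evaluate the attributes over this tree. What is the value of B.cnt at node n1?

1. n1.pre = false  [false]
2. n2.wid = "vp"  ["vp"]
3. n4.env = 23  [terminal]
4. n3.val = true  [e.env > 22]
5. n3.live = 14  [e.env * 3 - 55]
6. n3.wid = true  [true]
7. n6.acc = 26  [terminal]
8. n7.ok = true  [terminal]
9. n5.fin = true  [a.ok == true]
10. n5.val = true  [true]
11. n2.lab = 20  [C.live * -1 + 34]
12. n2.ok = 29  [C.live * -1 + 43]
13. n2.env = "mk"  ["mk"]
14. n9.pre = true  [true]
15. n10.live = "yw"  [terminal]
16. n9.cnt = 24  [len(f.live) + 22]
17. n9.tag = true  [B.pre == true]
18. n8.val = false  [B.tag == false]
19. n8.live = -9  [B.cnt - 33]
20. n8.wid = false  [B.tag == false]
21. n1.cnt = 29  [C.live * -1 + 20]
22. n1.tag = false  [A.lab == C.live]
23. n0.fin = true  [B.tag == false]
24. n0.val = false  [B.tag == true]

29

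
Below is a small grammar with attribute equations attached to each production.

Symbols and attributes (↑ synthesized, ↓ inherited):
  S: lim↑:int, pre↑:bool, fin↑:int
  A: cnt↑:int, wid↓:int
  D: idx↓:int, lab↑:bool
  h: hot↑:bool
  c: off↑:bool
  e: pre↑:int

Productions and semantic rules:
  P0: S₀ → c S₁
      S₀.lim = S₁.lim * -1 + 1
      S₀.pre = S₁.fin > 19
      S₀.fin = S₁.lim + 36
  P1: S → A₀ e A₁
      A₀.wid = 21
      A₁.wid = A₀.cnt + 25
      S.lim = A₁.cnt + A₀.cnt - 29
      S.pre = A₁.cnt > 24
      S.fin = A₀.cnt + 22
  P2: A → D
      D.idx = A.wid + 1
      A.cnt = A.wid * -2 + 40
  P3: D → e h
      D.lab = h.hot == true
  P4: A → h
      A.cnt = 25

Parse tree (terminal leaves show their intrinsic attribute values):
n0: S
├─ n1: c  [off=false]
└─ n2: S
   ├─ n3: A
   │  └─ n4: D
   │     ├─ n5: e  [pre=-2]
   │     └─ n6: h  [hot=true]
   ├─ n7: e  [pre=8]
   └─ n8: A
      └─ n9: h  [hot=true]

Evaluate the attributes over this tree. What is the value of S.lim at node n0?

1. n1.off = false  [terminal]
2. n3.wid = 21  [21]
3. n4.idx = 22  [A.wid + 1]
4. n5.pre = -2  [terminal]
5. n6.hot = true  [terminal]
6. n4.lab = true  [h.hot == true]
7. n3.cnt = -2  [A.wid * -2 + 40]
8. n7.pre = 8  [terminal]
9. n8.wid = 23  [A₀.cnt + 25]
10. n9.hot = true  [terminal]
11. n8.cnt = 25  [25]
12. n2.lim = -6  [A₁.cnt + A₀.cnt - 29]
13. n2.pre = true  [A₁.cnt > 24]
14. n2.fin = 20  [A₀.cnt + 22]
15. n0.lim = 7  [S₁.lim * -1 + 1]
16. n0.pre = true  [S₁.fin > 19]
17. n0.fin = 30  [S₁.lim + 36]

7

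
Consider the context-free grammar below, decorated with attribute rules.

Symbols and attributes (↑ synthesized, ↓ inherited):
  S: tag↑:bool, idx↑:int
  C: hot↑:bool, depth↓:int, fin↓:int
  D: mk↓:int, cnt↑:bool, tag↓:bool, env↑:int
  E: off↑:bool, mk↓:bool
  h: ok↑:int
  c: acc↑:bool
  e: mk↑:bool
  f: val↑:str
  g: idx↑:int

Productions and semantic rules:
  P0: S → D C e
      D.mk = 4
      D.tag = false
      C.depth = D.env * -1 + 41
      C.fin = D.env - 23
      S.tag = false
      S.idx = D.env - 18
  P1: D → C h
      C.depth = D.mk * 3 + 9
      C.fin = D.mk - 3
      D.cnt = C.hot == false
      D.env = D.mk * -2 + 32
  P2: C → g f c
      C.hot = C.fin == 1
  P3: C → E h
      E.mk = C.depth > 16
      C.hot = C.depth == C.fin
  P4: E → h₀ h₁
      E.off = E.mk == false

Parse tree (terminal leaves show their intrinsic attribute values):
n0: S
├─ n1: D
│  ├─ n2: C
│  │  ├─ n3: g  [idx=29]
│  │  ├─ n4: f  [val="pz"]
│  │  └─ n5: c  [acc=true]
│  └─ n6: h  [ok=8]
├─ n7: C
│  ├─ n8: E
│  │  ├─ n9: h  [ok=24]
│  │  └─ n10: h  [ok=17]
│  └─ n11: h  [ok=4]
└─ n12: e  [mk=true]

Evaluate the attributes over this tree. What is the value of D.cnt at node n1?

false

1. n1.mk = 4  [4]
2. n1.tag = false  [false]
3. n2.depth = 21  [D.mk * 3 + 9]
4. n2.fin = 1  [D.mk - 3]
5. n3.idx = 29  [terminal]
6. n4.val = "pz"  [terminal]
7. n5.acc = true  [terminal]
8. n2.hot = true  [C.fin == 1]
9. n6.ok = 8  [terminal]
10. n1.cnt = false  [C.hot == false]
11. n1.env = 24  [D.mk * -2 + 32]
12. n7.depth = 17  [D.env * -1 + 41]
13. n7.fin = 1  [D.env - 23]
14. n8.mk = true  [C.depth > 16]
15. n9.ok = 24  [terminal]
16. n10.ok = 17  [terminal]
17. n8.off = false  [E.mk == false]
18. n11.ok = 4  [terminal]
19. n7.hot = false  [C.depth == C.fin]
20. n12.mk = true  [terminal]
21. n0.tag = false  [false]
22. n0.idx = 6  [D.env - 18]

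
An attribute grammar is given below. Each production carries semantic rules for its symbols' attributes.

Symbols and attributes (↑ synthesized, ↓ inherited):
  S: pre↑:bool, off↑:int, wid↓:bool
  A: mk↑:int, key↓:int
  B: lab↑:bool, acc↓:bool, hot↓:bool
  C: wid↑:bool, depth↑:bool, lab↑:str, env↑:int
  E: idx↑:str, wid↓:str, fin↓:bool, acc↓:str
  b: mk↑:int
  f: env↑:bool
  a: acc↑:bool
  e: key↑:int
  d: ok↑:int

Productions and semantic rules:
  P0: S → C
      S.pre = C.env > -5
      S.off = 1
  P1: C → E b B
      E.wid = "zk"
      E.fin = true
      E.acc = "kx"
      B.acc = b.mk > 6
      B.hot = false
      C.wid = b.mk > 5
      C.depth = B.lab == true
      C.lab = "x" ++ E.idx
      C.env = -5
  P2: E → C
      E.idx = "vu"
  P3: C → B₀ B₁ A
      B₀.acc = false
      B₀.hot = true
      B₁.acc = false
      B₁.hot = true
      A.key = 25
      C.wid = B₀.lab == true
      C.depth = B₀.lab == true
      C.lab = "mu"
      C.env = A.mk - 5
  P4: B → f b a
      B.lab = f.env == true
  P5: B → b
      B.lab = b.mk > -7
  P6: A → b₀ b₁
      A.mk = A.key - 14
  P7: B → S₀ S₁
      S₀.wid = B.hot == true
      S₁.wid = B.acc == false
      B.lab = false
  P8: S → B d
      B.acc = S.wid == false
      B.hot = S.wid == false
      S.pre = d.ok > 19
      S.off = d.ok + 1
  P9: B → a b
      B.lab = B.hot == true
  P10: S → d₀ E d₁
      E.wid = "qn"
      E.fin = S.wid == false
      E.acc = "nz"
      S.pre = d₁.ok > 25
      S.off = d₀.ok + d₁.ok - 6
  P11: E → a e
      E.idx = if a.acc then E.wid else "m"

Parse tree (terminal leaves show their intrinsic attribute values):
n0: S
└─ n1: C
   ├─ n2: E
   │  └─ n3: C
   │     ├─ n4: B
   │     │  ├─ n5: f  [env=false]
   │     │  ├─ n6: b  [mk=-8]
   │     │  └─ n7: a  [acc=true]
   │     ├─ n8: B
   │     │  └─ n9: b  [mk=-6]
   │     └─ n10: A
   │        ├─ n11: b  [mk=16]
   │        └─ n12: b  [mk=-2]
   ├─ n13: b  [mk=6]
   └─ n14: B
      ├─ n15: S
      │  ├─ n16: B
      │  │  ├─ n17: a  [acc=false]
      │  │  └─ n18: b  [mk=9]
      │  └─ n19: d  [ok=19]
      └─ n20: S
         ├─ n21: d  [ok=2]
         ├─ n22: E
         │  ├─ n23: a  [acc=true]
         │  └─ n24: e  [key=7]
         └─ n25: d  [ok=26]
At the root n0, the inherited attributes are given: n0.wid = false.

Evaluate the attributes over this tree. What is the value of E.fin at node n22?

false

1. n0.wid = false  [given at root]
2. n2.wid = "zk"  ["zk"]
3. n2.fin = true  [true]
4. n2.acc = "kx"  ["kx"]
5. n4.acc = false  [false]
6. n4.hot = true  [true]
7. n5.env = false  [terminal]
8. n6.mk = -8  [terminal]
9. n7.acc = true  [terminal]
10. n4.lab = false  [f.env == true]
11. n8.acc = false  [false]
12. n8.hot = true  [true]
13. n9.mk = -6  [terminal]
14. n8.lab = true  [b.mk > -7]
15. n10.key = 25  [25]
16. n11.mk = 16  [terminal]
17. n12.mk = -2  [terminal]
18. n10.mk = 11  [A.key - 14]
19. n3.wid = false  [B₀.lab == true]
20. n3.depth = false  [B₀.lab == true]
21. n3.lab = "mu"  ["mu"]
22. n3.env = 6  [A.mk - 5]
23. n2.idx = "vu"  ["vu"]
24. n13.mk = 6  [terminal]
25. n14.acc = false  [b.mk > 6]
26. n14.hot = false  [false]
27. n15.wid = false  [B.hot == true]
28. n16.acc = true  [S.wid == false]
29. n16.hot = true  [S.wid == false]
30. n17.acc = false  [terminal]
31. n18.mk = 9  [terminal]
32. n16.lab = true  [B.hot == true]
33. n19.ok = 19  [terminal]
34. n15.pre = false  [d.ok > 19]
35. n15.off = 20  [d.ok + 1]
36. n20.wid = true  [B.acc == false]
37. n21.ok = 2  [terminal]
38. n22.wid = "qn"  ["qn"]
39. n22.fin = false  [S.wid == false]
40. n22.acc = "nz"  ["nz"]
41. n23.acc = true  [terminal]
42. n24.key = 7  [terminal]
43. n22.idx = "qn"  [if a.acc then E.wid else "m"]
44. n25.ok = 26  [terminal]
45. n20.pre = true  [d₁.ok > 25]
46. n20.off = 22  [d₀.ok + d₁.ok - 6]
47. n14.lab = false  [false]
48. n1.wid = true  [b.mk > 5]
49. n1.depth = false  [B.lab == true]
50. n1.lab = "xvu"  ["x" ++ E.idx]
51. n1.env = -5  [-5]
52. n0.pre = false  [C.env > -5]
53. n0.off = 1  [1]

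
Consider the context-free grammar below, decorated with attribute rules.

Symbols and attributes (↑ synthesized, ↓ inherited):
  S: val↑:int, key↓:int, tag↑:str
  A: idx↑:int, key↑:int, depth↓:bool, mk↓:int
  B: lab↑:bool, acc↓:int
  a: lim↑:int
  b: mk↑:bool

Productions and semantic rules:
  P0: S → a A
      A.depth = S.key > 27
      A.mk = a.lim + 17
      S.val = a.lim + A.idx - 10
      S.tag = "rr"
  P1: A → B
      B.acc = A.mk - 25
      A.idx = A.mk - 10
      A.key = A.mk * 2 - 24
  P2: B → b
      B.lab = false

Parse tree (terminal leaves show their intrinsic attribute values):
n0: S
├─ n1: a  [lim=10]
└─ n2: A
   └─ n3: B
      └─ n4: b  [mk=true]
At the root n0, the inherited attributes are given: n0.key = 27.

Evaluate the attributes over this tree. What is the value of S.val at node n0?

1. n0.key = 27  [given at root]
2. n1.lim = 10  [terminal]
3. n2.depth = false  [S.key > 27]
4. n2.mk = 27  [a.lim + 17]
5. n3.acc = 2  [A.mk - 25]
6. n4.mk = true  [terminal]
7. n3.lab = false  [false]
8. n2.idx = 17  [A.mk - 10]
9. n2.key = 30  [A.mk * 2 - 24]
10. n0.val = 17  [a.lim + A.idx - 10]
11. n0.tag = "rr"  ["rr"]

17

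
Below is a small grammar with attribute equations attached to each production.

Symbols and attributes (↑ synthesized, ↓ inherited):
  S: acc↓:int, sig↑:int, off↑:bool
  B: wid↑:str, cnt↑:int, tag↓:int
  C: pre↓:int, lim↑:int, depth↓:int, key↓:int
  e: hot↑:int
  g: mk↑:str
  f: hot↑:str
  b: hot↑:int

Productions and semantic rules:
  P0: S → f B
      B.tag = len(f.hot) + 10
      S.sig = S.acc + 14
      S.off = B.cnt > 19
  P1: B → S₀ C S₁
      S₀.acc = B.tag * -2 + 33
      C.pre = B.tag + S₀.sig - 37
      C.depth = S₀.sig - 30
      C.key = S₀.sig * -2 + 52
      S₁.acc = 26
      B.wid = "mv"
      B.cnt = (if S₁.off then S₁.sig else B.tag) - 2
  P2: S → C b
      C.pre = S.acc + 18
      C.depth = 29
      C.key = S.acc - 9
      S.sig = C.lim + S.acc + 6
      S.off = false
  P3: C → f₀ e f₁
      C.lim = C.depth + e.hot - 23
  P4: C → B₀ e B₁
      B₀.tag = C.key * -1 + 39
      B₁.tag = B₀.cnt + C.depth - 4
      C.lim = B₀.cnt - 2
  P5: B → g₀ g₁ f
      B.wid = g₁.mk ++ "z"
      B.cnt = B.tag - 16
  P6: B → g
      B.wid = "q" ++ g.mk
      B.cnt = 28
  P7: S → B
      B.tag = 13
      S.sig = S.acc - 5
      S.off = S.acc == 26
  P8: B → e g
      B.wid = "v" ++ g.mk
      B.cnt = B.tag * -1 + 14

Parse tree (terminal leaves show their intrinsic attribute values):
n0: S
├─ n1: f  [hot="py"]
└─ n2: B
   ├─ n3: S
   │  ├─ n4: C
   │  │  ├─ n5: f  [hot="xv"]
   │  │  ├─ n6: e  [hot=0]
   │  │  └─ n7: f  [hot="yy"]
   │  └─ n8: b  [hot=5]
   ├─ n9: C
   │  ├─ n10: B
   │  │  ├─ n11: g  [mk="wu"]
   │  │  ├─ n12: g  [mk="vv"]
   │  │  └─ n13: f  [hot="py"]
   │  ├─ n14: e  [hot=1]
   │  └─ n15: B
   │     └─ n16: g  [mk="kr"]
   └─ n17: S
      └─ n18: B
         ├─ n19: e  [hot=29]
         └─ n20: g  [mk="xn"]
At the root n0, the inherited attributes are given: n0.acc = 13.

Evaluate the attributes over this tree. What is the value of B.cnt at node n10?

1. n0.acc = 13  [given at root]
2. n1.hot = "py"  [terminal]
3. n2.tag = 12  [len(f.hot) + 10]
4. n3.acc = 9  [B.tag * -2 + 33]
5. n4.pre = 27  [S.acc + 18]
6. n4.depth = 29  [29]
7. n4.key = 0  [S.acc - 9]
8. n5.hot = "xv"  [terminal]
9. n6.hot = 0  [terminal]
10. n7.hot = "yy"  [terminal]
11. n4.lim = 6  [C.depth + e.hot - 23]
12. n8.hot = 5  [terminal]
13. n3.sig = 21  [C.lim + S.acc + 6]
14. n3.off = false  [false]
15. n9.pre = -4  [B.tag + S₀.sig - 37]
16. n9.depth = -9  [S₀.sig - 30]
17. n9.key = 10  [S₀.sig * -2 + 52]
18. n10.tag = 29  [C.key * -1 + 39]
19. n11.mk = "wu"  [terminal]
20. n12.mk = "vv"  [terminal]
21. n13.hot = "py"  [terminal]
22. n10.wid = "vvz"  [g₁.mk ++ "z"]
23. n10.cnt = 13  [B.tag - 16]
24. n14.hot = 1  [terminal]
25. n15.tag = 0  [B₀.cnt + C.depth - 4]
26. n16.mk = "kr"  [terminal]
27. n15.wid = "qkr"  ["q" ++ g.mk]
28. n15.cnt = 28  [28]
29. n9.lim = 11  [B₀.cnt - 2]
30. n17.acc = 26  [26]
31. n18.tag = 13  [13]
32. n19.hot = 29  [terminal]
33. n20.mk = "xn"  [terminal]
34. n18.wid = "vxn"  ["v" ++ g.mk]
35. n18.cnt = 1  [B.tag * -1 + 14]
36. n17.sig = 21  [S.acc - 5]
37. n17.off = true  [S.acc == 26]
38. n2.wid = "mv"  ["mv"]
39. n2.cnt = 19  [(if S₁.off then S₁.sig else B.tag) - 2]
40. n0.sig = 27  [S.acc + 14]
41. n0.off = false  [B.cnt > 19]

13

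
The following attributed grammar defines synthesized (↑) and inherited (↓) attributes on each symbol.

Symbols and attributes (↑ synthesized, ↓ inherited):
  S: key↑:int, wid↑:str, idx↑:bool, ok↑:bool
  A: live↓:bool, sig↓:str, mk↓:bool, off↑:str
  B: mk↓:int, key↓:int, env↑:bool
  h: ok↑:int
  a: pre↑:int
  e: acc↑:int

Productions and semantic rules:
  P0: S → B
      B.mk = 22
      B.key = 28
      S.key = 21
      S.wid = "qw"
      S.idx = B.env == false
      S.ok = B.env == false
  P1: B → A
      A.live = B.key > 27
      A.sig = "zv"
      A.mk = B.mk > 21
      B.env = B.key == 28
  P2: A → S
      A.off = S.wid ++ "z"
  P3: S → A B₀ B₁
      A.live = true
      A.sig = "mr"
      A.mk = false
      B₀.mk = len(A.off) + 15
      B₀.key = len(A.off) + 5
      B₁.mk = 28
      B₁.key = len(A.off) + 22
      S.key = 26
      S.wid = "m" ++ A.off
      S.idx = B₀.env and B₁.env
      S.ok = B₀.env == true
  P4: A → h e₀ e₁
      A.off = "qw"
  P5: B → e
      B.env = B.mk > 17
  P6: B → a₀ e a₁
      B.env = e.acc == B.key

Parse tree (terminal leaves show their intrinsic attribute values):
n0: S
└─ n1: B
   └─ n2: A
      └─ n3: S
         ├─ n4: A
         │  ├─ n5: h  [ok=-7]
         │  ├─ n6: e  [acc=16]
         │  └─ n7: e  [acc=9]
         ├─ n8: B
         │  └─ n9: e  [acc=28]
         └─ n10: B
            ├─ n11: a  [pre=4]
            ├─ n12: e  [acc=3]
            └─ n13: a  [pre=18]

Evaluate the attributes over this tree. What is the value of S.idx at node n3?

1. n1.mk = 22  [22]
2. n1.key = 28  [28]
3. n2.live = true  [B.key > 27]
4. n2.sig = "zv"  ["zv"]
5. n2.mk = true  [B.mk > 21]
6. n4.live = true  [true]
7. n4.sig = "mr"  ["mr"]
8. n4.mk = false  [false]
9. n5.ok = -7  [terminal]
10. n6.acc = 16  [terminal]
11. n7.acc = 9  [terminal]
12. n4.off = "qw"  ["qw"]
13. n8.mk = 17  [len(A.off) + 15]
14. n8.key = 7  [len(A.off) + 5]
15. n9.acc = 28  [terminal]
16. n8.env = false  [B.mk > 17]
17. n10.mk = 28  [28]
18. n10.key = 24  [len(A.off) + 22]
19. n11.pre = 4  [terminal]
20. n12.acc = 3  [terminal]
21. n13.pre = 18  [terminal]
22. n10.env = false  [e.acc == B.key]
23. n3.key = 26  [26]
24. n3.wid = "mqw"  ["m" ++ A.off]
25. n3.idx = false  [B₀.env and B₁.env]
26. n3.ok = false  [B₀.env == true]
27. n2.off = "mqwz"  [S.wid ++ "z"]
28. n1.env = true  [B.key == 28]
29. n0.key = 21  [21]
30. n0.wid = "qw"  ["qw"]
31. n0.idx = false  [B.env == false]
32. n0.ok = false  [B.env == false]

false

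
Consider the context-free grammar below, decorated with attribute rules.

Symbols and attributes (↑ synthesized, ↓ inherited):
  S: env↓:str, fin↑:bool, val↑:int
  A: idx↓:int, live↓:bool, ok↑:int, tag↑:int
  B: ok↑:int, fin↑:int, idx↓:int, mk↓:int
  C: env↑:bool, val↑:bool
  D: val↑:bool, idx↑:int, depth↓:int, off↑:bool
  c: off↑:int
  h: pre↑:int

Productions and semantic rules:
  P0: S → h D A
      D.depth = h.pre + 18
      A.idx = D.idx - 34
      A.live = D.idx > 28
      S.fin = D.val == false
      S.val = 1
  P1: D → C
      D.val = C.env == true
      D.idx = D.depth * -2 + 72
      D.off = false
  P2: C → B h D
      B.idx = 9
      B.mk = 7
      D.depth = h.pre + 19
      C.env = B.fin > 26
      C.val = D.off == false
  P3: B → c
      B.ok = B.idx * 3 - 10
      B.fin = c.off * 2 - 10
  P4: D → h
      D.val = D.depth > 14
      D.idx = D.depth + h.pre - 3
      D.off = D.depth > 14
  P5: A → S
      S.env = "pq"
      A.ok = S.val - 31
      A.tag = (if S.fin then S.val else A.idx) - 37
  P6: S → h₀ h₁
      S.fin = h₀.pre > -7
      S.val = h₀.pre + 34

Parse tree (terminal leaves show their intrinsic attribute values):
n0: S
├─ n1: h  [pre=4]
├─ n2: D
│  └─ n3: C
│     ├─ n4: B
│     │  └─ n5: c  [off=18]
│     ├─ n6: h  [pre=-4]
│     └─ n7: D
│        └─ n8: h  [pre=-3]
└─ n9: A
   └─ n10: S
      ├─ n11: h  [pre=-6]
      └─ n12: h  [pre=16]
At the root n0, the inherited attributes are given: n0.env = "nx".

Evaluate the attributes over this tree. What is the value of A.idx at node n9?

1. n0.env = "nx"  [given at root]
2. n1.pre = 4  [terminal]
3. n2.depth = 22  [h.pre + 18]
4. n4.idx = 9  [9]
5. n4.mk = 7  [7]
6. n5.off = 18  [terminal]
7. n4.ok = 17  [B.idx * 3 - 10]
8. n4.fin = 26  [c.off * 2 - 10]
9. n6.pre = -4  [terminal]
10. n7.depth = 15  [h.pre + 19]
11. n8.pre = -3  [terminal]
12. n7.val = true  [D.depth > 14]
13. n7.idx = 9  [D.depth + h.pre - 3]
14. n7.off = true  [D.depth > 14]
15. n3.env = false  [B.fin > 26]
16. n3.val = false  [D.off == false]
17. n2.val = false  [C.env == true]
18. n2.idx = 28  [D.depth * -2 + 72]
19. n2.off = false  [false]
20. n9.idx = -6  [D.idx - 34]
21. n9.live = false  [D.idx > 28]
22. n10.env = "pq"  ["pq"]
23. n11.pre = -6  [terminal]
24. n12.pre = 16  [terminal]
25. n10.fin = true  [h₀.pre > -7]
26. n10.val = 28  [h₀.pre + 34]
27. n9.ok = -3  [S.val - 31]
28. n9.tag = -9  [(if S.fin then S.val else A.idx) - 37]
29. n0.fin = true  [D.val == false]
30. n0.val = 1  [1]

-6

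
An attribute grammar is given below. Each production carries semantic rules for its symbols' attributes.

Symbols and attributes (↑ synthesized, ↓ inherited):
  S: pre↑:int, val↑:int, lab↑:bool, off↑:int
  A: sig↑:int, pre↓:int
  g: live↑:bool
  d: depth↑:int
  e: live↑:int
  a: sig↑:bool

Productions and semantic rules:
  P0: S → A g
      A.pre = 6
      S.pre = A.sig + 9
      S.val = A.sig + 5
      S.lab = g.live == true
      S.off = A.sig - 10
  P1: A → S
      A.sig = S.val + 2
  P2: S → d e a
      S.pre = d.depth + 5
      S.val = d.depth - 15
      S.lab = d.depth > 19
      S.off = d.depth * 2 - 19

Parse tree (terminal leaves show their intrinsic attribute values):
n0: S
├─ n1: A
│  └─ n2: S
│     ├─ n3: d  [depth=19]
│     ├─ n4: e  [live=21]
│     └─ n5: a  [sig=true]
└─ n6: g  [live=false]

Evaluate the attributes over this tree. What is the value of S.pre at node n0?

15

1. n1.pre = 6  [6]
2. n3.depth = 19  [terminal]
3. n4.live = 21  [terminal]
4. n5.sig = true  [terminal]
5. n2.pre = 24  [d.depth + 5]
6. n2.val = 4  [d.depth - 15]
7. n2.lab = false  [d.depth > 19]
8. n2.off = 19  [d.depth * 2 - 19]
9. n1.sig = 6  [S.val + 2]
10. n6.live = false  [terminal]
11. n0.pre = 15  [A.sig + 9]
12. n0.val = 11  [A.sig + 5]
13. n0.lab = false  [g.live == true]
14. n0.off = -4  [A.sig - 10]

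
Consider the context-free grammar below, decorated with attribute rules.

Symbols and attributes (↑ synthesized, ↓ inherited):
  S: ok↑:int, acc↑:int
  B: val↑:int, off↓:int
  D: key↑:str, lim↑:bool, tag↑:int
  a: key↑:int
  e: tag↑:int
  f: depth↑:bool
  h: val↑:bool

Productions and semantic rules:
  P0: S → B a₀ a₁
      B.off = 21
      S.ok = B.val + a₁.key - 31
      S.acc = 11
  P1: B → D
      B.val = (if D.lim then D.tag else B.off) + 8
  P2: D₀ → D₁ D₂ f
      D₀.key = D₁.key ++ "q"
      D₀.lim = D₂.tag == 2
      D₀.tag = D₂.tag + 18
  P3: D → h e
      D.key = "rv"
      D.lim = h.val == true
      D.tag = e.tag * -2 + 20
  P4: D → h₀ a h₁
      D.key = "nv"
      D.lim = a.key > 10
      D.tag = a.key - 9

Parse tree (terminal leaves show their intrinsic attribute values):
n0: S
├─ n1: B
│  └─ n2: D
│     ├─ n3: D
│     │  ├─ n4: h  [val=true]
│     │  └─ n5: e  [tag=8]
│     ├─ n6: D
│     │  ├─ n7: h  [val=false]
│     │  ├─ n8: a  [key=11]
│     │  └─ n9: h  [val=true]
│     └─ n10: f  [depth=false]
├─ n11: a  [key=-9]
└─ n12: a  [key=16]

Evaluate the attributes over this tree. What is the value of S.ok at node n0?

1. n1.off = 21  [21]
2. n4.val = true  [terminal]
3. n5.tag = 8  [terminal]
4. n3.key = "rv"  ["rv"]
5. n3.lim = true  [h.val == true]
6. n3.tag = 4  [e.tag * -2 + 20]
7. n7.val = false  [terminal]
8. n8.key = 11  [terminal]
9. n9.val = true  [terminal]
10. n6.key = "nv"  ["nv"]
11. n6.lim = true  [a.key > 10]
12. n6.tag = 2  [a.key - 9]
13. n10.depth = false  [terminal]
14. n2.key = "rvq"  [D₁.key ++ "q"]
15. n2.lim = true  [D₂.tag == 2]
16. n2.tag = 20  [D₂.tag + 18]
17. n1.val = 28  [(if D.lim then D.tag else B.off) + 8]
18. n11.key = -9  [terminal]
19. n12.key = 16  [terminal]
20. n0.ok = 13  [B.val + a₁.key - 31]
21. n0.acc = 11  [11]

13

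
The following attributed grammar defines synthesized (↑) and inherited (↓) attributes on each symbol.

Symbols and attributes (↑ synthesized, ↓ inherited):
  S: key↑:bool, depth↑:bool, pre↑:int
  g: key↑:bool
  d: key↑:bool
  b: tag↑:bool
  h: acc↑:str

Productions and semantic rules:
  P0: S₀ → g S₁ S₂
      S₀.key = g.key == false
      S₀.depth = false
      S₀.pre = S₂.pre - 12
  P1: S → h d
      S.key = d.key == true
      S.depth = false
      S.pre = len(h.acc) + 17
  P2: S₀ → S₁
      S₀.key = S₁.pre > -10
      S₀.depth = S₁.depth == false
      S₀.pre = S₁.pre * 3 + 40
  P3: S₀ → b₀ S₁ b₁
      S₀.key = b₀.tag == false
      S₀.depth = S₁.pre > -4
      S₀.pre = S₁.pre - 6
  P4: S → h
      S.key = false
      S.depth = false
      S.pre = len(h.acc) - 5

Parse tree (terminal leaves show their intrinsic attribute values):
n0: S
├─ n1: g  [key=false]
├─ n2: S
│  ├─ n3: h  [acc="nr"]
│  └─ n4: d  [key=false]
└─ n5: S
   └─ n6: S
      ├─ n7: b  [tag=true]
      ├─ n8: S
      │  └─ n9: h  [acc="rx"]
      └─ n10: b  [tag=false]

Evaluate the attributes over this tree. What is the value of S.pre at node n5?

13

1. n1.key = false  [terminal]
2. n3.acc = "nr"  [terminal]
3. n4.key = false  [terminal]
4. n2.key = false  [d.key == true]
5. n2.depth = false  [false]
6. n2.pre = 19  [len(h.acc) + 17]
7. n7.tag = true  [terminal]
8. n9.acc = "rx"  [terminal]
9. n8.key = false  [false]
10. n8.depth = false  [false]
11. n8.pre = -3  [len(h.acc) - 5]
12. n10.tag = false  [terminal]
13. n6.key = false  [b₀.tag == false]
14. n6.depth = true  [S₁.pre > -4]
15. n6.pre = -9  [S₁.pre - 6]
16. n5.key = true  [S₁.pre > -10]
17. n5.depth = false  [S₁.depth == false]
18. n5.pre = 13  [S₁.pre * 3 + 40]
19. n0.key = true  [g.key == false]
20. n0.depth = false  [false]
21. n0.pre = 1  [S₂.pre - 12]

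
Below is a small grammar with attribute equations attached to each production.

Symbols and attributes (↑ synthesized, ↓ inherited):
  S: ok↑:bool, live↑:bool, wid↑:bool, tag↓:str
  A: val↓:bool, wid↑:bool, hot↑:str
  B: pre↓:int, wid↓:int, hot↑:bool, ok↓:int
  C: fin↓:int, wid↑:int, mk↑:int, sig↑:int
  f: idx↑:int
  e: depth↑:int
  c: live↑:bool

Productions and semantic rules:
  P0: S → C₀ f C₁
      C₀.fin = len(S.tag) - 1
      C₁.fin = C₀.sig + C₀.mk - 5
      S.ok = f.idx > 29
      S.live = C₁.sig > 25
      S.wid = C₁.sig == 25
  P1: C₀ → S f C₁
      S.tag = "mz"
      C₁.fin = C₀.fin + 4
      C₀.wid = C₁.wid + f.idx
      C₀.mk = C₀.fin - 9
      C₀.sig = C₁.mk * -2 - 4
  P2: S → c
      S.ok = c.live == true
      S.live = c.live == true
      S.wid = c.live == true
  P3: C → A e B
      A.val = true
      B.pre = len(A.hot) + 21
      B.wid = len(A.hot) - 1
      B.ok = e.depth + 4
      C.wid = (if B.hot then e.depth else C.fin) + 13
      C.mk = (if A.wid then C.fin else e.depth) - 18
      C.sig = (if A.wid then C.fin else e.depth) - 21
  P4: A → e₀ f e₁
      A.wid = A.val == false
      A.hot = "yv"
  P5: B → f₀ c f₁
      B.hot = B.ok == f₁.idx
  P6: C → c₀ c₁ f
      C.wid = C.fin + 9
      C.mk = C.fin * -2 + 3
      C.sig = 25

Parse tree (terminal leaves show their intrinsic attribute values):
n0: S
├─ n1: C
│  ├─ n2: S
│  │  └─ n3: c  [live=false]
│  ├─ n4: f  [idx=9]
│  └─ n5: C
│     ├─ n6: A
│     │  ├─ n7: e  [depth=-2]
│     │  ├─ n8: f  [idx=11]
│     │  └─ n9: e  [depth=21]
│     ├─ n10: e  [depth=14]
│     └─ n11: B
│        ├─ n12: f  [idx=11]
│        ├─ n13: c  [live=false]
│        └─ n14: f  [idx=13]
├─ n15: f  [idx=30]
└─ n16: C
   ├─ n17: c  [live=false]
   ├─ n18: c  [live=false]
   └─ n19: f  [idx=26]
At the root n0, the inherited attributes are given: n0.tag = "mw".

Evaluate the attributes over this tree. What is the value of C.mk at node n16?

1. n0.tag = "mw"  [given at root]
2. n1.fin = 1  [len(S.tag) - 1]
3. n2.tag = "mz"  ["mz"]
4. n3.live = false  [terminal]
5. n2.ok = false  [c.live == true]
6. n2.live = false  [c.live == true]
7. n2.wid = false  [c.live == true]
8. n4.idx = 9  [terminal]
9. n5.fin = 5  [C₀.fin + 4]
10. n6.val = true  [true]
11. n7.depth = -2  [terminal]
12. n8.idx = 11  [terminal]
13. n9.depth = 21  [terminal]
14. n6.wid = false  [A.val == false]
15. n6.hot = "yv"  ["yv"]
16. n10.depth = 14  [terminal]
17. n11.pre = 23  [len(A.hot) + 21]
18. n11.wid = 1  [len(A.hot) - 1]
19. n11.ok = 18  [e.depth + 4]
20. n12.idx = 11  [terminal]
21. n13.live = false  [terminal]
22. n14.idx = 13  [terminal]
23. n11.hot = false  [B.ok == f₁.idx]
24. n5.wid = 18  [(if B.hot then e.depth else C.fin) + 13]
25. n5.mk = -4  [(if A.wid then C.fin else e.depth) - 18]
26. n5.sig = -7  [(if A.wid then C.fin else e.depth) - 21]
27. n1.wid = 27  [C₁.wid + f.idx]
28. n1.mk = -8  [C₀.fin - 9]
29. n1.sig = 4  [C₁.mk * -2 - 4]
30. n15.idx = 30  [terminal]
31. n16.fin = -9  [C₀.sig + C₀.mk - 5]
32. n17.live = false  [terminal]
33. n18.live = false  [terminal]
34. n19.idx = 26  [terminal]
35. n16.wid = 0  [C.fin + 9]
36. n16.mk = 21  [C.fin * -2 + 3]
37. n16.sig = 25  [25]
38. n0.ok = true  [f.idx > 29]
39. n0.live = false  [C₁.sig > 25]
40. n0.wid = true  [C₁.sig == 25]

21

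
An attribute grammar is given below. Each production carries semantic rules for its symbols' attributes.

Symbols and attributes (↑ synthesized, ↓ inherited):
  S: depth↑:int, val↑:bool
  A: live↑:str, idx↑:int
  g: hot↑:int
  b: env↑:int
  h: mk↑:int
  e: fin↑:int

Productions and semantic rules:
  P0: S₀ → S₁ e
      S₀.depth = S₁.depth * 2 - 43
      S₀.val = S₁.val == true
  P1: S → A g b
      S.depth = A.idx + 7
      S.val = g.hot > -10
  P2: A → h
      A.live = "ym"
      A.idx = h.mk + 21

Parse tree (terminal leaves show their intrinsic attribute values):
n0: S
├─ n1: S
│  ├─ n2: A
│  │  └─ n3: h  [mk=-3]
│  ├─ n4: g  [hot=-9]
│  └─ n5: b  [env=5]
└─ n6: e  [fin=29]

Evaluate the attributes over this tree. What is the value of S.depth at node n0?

7

1. n3.mk = -3  [terminal]
2. n2.live = "ym"  ["ym"]
3. n2.idx = 18  [h.mk + 21]
4. n4.hot = -9  [terminal]
5. n5.env = 5  [terminal]
6. n1.depth = 25  [A.idx + 7]
7. n1.val = true  [g.hot > -10]
8. n6.fin = 29  [terminal]
9. n0.depth = 7  [S₁.depth * 2 - 43]
10. n0.val = true  [S₁.val == true]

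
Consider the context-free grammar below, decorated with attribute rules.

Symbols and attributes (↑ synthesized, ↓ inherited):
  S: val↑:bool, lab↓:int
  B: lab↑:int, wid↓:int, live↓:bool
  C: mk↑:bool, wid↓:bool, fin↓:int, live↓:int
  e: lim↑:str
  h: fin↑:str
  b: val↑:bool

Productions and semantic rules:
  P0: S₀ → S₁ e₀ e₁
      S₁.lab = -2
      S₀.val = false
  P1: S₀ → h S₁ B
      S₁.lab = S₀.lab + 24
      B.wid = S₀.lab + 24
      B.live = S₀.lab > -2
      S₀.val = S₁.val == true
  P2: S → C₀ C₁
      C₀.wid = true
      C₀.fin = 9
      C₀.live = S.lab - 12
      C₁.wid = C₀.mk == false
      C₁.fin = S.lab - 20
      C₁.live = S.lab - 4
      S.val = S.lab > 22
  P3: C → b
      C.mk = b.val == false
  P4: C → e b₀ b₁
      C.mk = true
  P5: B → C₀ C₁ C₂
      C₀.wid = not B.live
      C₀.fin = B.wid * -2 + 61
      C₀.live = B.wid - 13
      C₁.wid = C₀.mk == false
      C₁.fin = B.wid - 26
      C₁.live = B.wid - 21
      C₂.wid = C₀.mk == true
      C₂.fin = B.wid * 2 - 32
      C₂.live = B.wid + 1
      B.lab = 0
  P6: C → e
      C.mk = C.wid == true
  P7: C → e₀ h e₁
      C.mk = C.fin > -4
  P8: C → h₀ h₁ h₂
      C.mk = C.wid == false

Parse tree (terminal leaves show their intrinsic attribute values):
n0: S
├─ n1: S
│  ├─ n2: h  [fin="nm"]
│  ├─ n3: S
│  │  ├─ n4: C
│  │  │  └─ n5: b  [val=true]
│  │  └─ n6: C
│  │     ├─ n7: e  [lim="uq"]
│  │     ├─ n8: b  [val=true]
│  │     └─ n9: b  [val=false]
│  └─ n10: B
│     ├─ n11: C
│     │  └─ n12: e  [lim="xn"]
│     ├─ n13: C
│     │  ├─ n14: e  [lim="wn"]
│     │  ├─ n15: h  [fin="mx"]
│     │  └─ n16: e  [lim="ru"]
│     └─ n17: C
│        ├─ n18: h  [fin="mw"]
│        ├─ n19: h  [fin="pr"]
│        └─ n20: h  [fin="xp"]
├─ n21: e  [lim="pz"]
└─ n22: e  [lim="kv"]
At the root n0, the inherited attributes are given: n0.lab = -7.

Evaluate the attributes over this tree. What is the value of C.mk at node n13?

1. n0.lab = -7  [given at root]
2. n1.lab = -2  [-2]
3. n2.fin = "nm"  [terminal]
4. n3.lab = 22  [S₀.lab + 24]
5. n4.wid = true  [true]
6. n4.fin = 9  [9]
7. n4.live = 10  [S.lab - 12]
8. n5.val = true  [terminal]
9. n4.mk = false  [b.val == false]
10. n6.wid = true  [C₀.mk == false]
11. n6.fin = 2  [S.lab - 20]
12. n6.live = 18  [S.lab - 4]
13. n7.lim = "uq"  [terminal]
14. n8.val = true  [terminal]
15. n9.val = false  [terminal]
16. n6.mk = true  [true]
17. n3.val = false  [S.lab > 22]
18. n10.wid = 22  [S₀.lab + 24]
19. n10.live = false  [S₀.lab > -2]
20. n11.wid = true  [not B.live]
21. n11.fin = 17  [B.wid * -2 + 61]
22. n11.live = 9  [B.wid - 13]
23. n12.lim = "xn"  [terminal]
24. n11.mk = true  [C.wid == true]
25. n13.wid = false  [C₀.mk == false]
26. n13.fin = -4  [B.wid - 26]
27. n13.live = 1  [B.wid - 21]
28. n14.lim = "wn"  [terminal]
29. n15.fin = "mx"  [terminal]
30. n16.lim = "ru"  [terminal]
31. n13.mk = false  [C.fin > -4]
32. n17.wid = true  [C₀.mk == true]
33. n17.fin = 12  [B.wid * 2 - 32]
34. n17.live = 23  [B.wid + 1]
35. n18.fin = "mw"  [terminal]
36. n19.fin = "pr"  [terminal]
37. n20.fin = "xp"  [terminal]
38. n17.mk = false  [C.wid == false]
39. n10.lab = 0  [0]
40. n1.val = false  [S₁.val == true]
41. n21.lim = "pz"  [terminal]
42. n22.lim = "kv"  [terminal]
43. n0.val = false  [false]

false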